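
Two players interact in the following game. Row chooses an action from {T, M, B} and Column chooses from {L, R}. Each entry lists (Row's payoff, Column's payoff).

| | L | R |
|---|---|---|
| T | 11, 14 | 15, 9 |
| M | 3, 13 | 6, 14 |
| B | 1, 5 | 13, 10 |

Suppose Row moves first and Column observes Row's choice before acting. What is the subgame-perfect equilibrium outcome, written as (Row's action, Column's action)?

(B, R)

Backward induction with Row moving first.
- T: Column compares 14, 9 and picks L; Row would get 11.
- M: Column compares 13, 14 and picks R; Row would get 6.
- B: Column compares 5, 10 and picks R; Row would get 13.
Among 11, 6, 13, the best is 13 at B. Subgame-perfect outcome: (B, R) with payoffs (13, 10).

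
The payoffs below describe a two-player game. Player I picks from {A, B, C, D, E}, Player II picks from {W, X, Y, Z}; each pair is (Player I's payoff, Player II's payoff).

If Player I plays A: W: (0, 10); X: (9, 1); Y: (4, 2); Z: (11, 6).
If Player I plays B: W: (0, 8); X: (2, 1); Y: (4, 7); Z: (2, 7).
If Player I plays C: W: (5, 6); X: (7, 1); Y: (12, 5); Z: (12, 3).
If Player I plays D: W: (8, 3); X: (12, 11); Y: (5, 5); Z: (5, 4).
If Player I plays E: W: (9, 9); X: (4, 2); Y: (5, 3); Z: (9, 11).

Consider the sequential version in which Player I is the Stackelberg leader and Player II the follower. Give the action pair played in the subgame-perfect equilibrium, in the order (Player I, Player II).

(D, X)

Backward induction with Player I moving first.
- A: BR = W, leader payoff 0.
- B: BR = W, leader payoff 0.
- C: BR = W, leader payoff 5.
- D: BR = X, leader payoff 12.
- E: BR = Z, leader payoff 9.
Among 0, 0, 5, 12, 9, the best is 12 at D. Subgame-perfect outcome: (D, X) with payoffs (12, 11).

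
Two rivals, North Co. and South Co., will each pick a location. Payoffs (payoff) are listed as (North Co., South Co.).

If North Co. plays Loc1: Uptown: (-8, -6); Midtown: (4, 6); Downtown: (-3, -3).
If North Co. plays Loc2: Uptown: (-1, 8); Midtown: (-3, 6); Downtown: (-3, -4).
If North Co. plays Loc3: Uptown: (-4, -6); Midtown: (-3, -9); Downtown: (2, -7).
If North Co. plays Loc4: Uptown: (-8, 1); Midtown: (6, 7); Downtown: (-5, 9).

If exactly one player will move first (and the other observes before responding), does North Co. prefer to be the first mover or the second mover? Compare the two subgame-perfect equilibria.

If North Co. leads: South Co.'s best replies are Loc1→Midtown, Loc2→Uptown, Loc3→Uptown, Loc4→Downtown; North Co.'s induced payoffs 4, -1, -4, -5; outcome (Loc1, Midtown), payoffs (4, 6).
If South Co. leads: North Co.'s best replies are Uptown→Loc2, Midtown→Loc4, Downtown→Loc3; South Co.'s induced payoffs 8, 7, -7; outcome (Loc2, Uptown), payoffs (-1, 8).
North Co. gets 4 moving first and -1 moving second, so North Co. prefers to move first.

first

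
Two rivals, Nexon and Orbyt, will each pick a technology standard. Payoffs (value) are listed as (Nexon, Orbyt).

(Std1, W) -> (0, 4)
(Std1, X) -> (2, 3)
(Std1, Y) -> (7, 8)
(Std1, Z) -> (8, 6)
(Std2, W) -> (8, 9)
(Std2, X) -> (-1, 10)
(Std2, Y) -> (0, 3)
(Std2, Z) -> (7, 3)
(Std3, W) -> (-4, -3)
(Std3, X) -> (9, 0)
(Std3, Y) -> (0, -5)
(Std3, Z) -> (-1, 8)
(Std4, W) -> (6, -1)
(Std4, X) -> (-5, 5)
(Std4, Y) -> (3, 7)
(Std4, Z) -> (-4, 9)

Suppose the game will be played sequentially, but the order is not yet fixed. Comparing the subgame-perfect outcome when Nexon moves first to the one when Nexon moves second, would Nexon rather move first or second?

second

If Nexon leads: Orbyt's best replies are Std1→Y, Std2→X, Std3→Z, Std4→Z; Nexon's induced payoffs 7, -1, -1, -4; outcome (Std1, Y), payoffs (7, 8).
If Orbyt leads: Nexon's best replies are W→Std2, X→Std3, Y→Std1, Z→Std1; Orbyt's induced payoffs 9, 0, 8, 6; outcome (Std2, W), payoffs (8, 9).
Nexon gets 7 moving first and 8 moving second, so Nexon prefers to move second.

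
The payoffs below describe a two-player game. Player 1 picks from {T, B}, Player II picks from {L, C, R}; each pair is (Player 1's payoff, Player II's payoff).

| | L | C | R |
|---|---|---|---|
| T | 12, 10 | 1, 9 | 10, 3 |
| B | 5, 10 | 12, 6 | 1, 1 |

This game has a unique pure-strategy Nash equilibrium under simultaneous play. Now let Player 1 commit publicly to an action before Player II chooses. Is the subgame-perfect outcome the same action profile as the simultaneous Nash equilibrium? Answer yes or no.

Backward induction with Player 1 moving first.
- T: Player II compares 10, 9, 3 and picks L; Player 1 would get 12.
- B: Player II compares 10, 6, 1 and picks L; Player 1 would get 5.
Player 1's induced payoffs are 12, 5, so Player 1 commits to T. Subgame-perfect outcome: (T, L) with payoffs (12, 10).
For the simultaneous game, intersect best replies.
Player 1's best replies: L→T; C→B; R→T.
Player II's best replies: T→L; B→L.
The unique mutual best reply is (T, L), giving (12, 10).
Sequential outcome (T, L) coincides with the Nash profile (T, L).

yes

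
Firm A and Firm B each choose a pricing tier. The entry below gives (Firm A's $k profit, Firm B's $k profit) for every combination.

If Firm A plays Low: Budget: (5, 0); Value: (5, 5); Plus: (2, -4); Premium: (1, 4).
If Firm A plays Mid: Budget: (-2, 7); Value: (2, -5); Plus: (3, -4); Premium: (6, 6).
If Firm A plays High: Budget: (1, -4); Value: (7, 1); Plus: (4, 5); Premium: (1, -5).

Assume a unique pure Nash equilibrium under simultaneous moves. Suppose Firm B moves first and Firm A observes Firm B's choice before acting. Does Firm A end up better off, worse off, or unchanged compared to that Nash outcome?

Backward induction with Firm B moving first.
- Budget → Firm A plays Low (best of 5, -2, 1); Firm B gets 0.
- Value → Firm A plays High (best of 5, 2, 7); Firm B gets 1.
- Plus → Firm A plays High (best of 2, 3, 4); Firm B gets 5.
- Premium → Firm A plays Mid (best of 1, 6, 1); Firm B gets 6.
Among 0, 1, 5, 6, the best is 6 at Premium. Subgame-perfect outcome: (Mid, Premium) with payoffs (6, 6).
Under simultaneous play:
Firm A's best replies: Budget→Low; Value→High; Plus→High; Premium→Mid.
Firm B's best replies: Low→Value; Mid→Budget; High→Plus.
The unique mutual best reply is (High, Plus), giving (4, 5).
Firm A earns 6 sequentially versus 4 at the Nash outcome: better off.

better off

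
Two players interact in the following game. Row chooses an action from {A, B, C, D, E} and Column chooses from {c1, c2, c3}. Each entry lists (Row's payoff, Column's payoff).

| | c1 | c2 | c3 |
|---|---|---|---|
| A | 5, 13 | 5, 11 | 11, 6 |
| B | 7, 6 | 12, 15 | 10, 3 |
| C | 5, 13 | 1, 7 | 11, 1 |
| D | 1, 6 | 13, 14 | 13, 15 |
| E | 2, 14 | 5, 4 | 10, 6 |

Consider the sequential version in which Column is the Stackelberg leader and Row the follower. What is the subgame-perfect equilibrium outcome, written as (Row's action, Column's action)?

Backward induction with Column moving first.
- c1: Row compares 5, 7, 5, 1, 2 and picks B; Column would get 6.
- c2: Row compares 5, 12, 1, 13, 5 and picks D; Column would get 14.
- c3: Row compares 11, 10, 11, 13, 10 and picks D; Column would get 15.
Among 6, 14, 15, the best is 15 at c3. Subgame-perfect outcome: (D, c3) with payoffs (13, 15).

(D, c3)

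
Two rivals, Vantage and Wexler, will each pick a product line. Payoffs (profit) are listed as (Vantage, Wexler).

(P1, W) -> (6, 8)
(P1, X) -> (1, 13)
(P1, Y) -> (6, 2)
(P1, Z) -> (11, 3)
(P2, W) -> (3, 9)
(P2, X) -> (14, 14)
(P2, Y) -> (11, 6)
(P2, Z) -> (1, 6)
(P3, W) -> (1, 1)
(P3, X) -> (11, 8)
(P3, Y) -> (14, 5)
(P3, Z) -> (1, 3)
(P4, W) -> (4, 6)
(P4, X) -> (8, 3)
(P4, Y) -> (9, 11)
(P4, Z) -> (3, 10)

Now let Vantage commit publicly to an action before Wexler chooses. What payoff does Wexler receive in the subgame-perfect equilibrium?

Wexler best-responds to each possible Vantage move:
- P1: Wexler compares 8, 13, 2, 3 and picks X; Vantage would get 1.
- P2: Wexler compares 9, 14, 6, 6 and picks X; Vantage would get 14.
- P3: Wexler compares 1, 8, 5, 3 and picks X; Vantage would get 11.
- P4: Wexler compares 6, 3, 11, 10 and picks Y; Vantage would get 9.
Maximizing over 1, 14, 11, 9, Vantage chooses P2. Subgame-perfect outcome: (P2, X) with payoffs (14, 14).

14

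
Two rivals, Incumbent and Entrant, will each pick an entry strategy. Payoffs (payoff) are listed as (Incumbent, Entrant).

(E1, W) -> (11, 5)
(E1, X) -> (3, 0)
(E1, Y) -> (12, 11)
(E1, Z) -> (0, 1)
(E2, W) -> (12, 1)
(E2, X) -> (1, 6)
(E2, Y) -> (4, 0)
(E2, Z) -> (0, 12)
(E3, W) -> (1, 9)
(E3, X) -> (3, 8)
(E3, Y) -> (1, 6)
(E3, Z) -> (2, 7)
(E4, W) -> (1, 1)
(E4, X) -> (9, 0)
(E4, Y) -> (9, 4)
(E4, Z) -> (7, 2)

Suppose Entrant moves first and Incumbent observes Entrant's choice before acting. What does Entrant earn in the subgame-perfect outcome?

Work backward from Incumbent's decision.
- W → Incumbent plays E2 (best of 11, 12, 1, 1); Entrant gets 1.
- X → Incumbent plays E4 (best of 3, 1, 3, 9); Entrant gets 0.
- Y → Incumbent plays E1 (best of 12, 4, 1, 9); Entrant gets 11.
- Z → Incumbent plays E4 (best of 0, 0, 2, 7); Entrant gets 2.
Entrant's induced payoffs are 1, 0, 11, 2, so Entrant commits to Y. Subgame-perfect outcome: (E1, Y) with payoffs (12, 11).

11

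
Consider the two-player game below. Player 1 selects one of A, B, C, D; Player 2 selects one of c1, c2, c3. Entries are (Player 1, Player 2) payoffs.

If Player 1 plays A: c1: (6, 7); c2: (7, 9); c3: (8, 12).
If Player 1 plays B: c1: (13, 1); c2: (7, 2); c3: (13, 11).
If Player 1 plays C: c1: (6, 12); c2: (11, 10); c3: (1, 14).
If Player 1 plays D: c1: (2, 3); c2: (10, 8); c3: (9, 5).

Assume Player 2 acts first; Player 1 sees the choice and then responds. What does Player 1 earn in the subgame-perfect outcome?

Solve by backward induction (Player 2 leads).
- c1: BR = B, leader payoff 1.
- c2: BR = C, leader payoff 10.
- c3: BR = B, leader payoff 11.
Among 1, 10, 11, the best is 11 at c3. Subgame-perfect outcome: (B, c3) with payoffs (13, 11).

13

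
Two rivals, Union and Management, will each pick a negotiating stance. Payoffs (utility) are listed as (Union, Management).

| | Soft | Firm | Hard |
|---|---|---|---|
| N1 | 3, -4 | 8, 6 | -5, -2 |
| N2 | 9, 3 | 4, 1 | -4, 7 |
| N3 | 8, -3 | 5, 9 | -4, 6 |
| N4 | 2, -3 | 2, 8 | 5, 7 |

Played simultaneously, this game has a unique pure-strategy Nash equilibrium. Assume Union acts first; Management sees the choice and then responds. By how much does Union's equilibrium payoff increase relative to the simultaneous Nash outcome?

0

Work backward from Management's decision.
- N1 → Management plays Firm (best of -4, 6, -2); Union gets 8.
- N2 → Management plays Hard (best of 3, 1, 7); Union gets -4.
- N3 → Management plays Firm (best of -3, 9, 6); Union gets 5.
- N4 → Management plays Firm (best of -3, 8, 7); Union gets 2.
Union's induced payoffs are 8, -4, 5, 2, so Union commits to N1. Subgame-perfect outcome: (N1, Firm) with payoffs (8, 6).
Now find the simultaneous Nash equilibrium.
Union's best replies: Soft→N2; Firm→N1; Hard→N4.
Management's best replies: N1→Firm; N2→Hard; N3→Firm; N4→Firm.
Only (N1, Firm) has each player best-responding; Nash payoffs (8, 6).
Union's commitment gain: 8 − 8 = 0.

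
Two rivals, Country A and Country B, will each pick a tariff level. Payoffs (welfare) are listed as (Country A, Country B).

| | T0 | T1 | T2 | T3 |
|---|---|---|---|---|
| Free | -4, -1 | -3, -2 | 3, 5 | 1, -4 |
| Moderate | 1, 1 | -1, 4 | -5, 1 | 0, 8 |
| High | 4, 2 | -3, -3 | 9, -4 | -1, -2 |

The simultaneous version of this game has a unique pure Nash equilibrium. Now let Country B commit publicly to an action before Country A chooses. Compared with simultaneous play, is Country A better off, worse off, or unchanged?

Work backward from Country A's decision.
- T0: BR = High, leader payoff 2.
- T1: BR = Moderate, leader payoff 4.
- T2: BR = High, leader payoff -4.
- T3: BR = Free, leader payoff -4.
Country B's induced payoffs are 2, 4, -4, -4, so Country B commits to T1. Subgame-perfect outcome: (Moderate, T1) with payoffs (-1, 4).
Now find the simultaneous Nash equilibrium.
Country A's best replies: T0→High; T1→Moderate; T2→High; T3→Free.
Country B's best replies: Free→T2; Moderate→T3; High→T0.
The unique mutual best reply is (High, T0), giving (4, 2).
Country A earns -1 sequentially versus 4 at the Nash outcome: worse off.

worse off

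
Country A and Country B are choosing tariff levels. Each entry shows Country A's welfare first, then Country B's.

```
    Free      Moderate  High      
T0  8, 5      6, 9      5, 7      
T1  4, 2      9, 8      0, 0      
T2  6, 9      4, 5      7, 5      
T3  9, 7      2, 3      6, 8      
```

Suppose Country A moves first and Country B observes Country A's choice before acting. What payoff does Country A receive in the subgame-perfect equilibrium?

9

Solve by backward induction (Country A leads).
- T0 → Country B plays Moderate (best of 5, 9, 7); Country A gets 6.
- T1 → Country B plays Moderate (best of 2, 8, 0); Country A gets 9.
- T2 → Country B plays Free (best of 9, 5, 5); Country A gets 6.
- T3 → Country B plays High (best of 7, 3, 8); Country A gets 6.
Among 6, 9, 6, 6, the best is 9 at T1. Subgame-perfect outcome: (T1, Moderate) with payoffs (9, 8).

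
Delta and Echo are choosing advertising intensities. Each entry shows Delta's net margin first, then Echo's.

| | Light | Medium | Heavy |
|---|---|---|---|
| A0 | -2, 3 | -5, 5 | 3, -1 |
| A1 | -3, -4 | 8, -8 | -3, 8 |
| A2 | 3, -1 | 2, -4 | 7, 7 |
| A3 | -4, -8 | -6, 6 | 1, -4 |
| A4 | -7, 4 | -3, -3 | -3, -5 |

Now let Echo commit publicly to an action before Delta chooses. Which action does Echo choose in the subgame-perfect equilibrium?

Heavy

Work backward from Delta's decision.
- Light → Delta plays A2 (best of -2, -3, 3, -4, -7); Echo gets -1.
- Medium → Delta plays A1 (best of -5, 8, 2, -6, -3); Echo gets -8.
- Heavy → Delta plays A2 (best of 3, -3, 7, 1, -3); Echo gets 7.
Among -1, -8, 7, the best is 7 at Heavy. Subgame-perfect outcome: (A2, Heavy) with payoffs (7, 7).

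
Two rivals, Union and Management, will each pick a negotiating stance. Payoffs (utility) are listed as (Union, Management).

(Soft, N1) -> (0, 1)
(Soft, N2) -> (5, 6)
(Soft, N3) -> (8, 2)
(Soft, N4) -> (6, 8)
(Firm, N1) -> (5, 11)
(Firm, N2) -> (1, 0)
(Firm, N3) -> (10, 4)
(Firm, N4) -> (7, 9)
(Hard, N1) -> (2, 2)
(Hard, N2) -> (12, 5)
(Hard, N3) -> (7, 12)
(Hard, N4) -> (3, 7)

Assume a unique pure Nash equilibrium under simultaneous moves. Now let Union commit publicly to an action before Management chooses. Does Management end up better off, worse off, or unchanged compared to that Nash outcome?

Solve by backward induction (Union leads).
- Soft: Management compares 1, 6, 2, 8 and picks N4; Union would get 6.
- Firm: Management compares 11, 0, 4, 9 and picks N1; Union would get 5.
- Hard: Management compares 2, 5, 12, 7 and picks N3; Union would get 7.
Among 6, 5, 7, the best is 7 at Hard. Subgame-perfect outcome: (Hard, N3) with payoffs (7, 12).
Under simultaneous play:
Union's best replies: N1→Firm; N2→Hard; N3→Firm; N4→Firm.
Management's best replies: Soft→N4; Firm→N1; Hard→N3.
The unique mutual best reply is (Firm, N1), giving (5, 11).
Management earns 12 sequentially versus 11 at the Nash outcome: better off.

better off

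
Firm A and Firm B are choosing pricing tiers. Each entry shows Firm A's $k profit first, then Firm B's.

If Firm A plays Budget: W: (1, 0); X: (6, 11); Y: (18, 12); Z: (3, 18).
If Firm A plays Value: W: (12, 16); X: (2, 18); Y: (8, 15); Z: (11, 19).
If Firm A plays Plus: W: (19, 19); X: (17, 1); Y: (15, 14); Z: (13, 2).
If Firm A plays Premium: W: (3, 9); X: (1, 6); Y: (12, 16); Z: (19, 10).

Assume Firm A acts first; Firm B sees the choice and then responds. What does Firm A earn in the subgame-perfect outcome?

Solve by backward induction (Firm A leads).
- Budget: Firm B compares 0, 11, 12, 18 and picks Z; Firm A would get 3.
- Value: Firm B compares 16, 18, 15, 19 and picks Z; Firm A would get 11.
- Plus: Firm B compares 19, 1, 14, 2 and picks W; Firm A would get 19.
- Premium: Firm B compares 9, 6, 16, 10 and picks Y; Firm A would get 12.
Firm A's induced payoffs are 3, 11, 19, 12, so Firm A commits to Plus. Subgame-perfect outcome: (Plus, W) with payoffs (19, 19).

19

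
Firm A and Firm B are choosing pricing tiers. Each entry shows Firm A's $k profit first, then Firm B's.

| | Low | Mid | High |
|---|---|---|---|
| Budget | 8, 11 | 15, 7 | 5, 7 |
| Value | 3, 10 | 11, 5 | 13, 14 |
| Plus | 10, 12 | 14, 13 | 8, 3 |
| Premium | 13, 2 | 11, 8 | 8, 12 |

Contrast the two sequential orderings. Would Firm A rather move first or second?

If Firm A leads: Firm B's best replies are Budget→Low, Value→High, Plus→Mid, Premium→High; Firm A's induced payoffs 8, 13, 14, 8; outcome (Plus, Mid), payoffs (14, 13).
If Firm B leads: Firm A's best replies are Low→Premium, Mid→Budget, High→Value; Firm B's induced payoffs 2, 7, 14; outcome (Value, High), payoffs (13, 14).
Firm A gets 14 moving first and 13 moving second, so Firm A prefers to move first.

first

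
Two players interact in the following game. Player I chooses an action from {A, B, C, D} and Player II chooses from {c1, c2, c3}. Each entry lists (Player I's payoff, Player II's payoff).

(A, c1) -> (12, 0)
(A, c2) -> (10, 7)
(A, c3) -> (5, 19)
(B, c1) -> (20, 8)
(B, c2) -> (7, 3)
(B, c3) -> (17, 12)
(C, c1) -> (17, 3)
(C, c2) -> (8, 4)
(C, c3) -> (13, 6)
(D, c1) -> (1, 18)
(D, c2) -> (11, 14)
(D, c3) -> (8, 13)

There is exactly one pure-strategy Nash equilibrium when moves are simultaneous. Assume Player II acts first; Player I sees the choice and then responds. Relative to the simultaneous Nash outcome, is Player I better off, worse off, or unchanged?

Work backward from Player I's decision.
- c1 → Player I plays B (best of 12, 20, 17, 1); Player II gets 8.
- c2 → Player I plays D (best of 10, 7, 8, 11); Player II gets 14.
- c3 → Player I plays B (best of 5, 17, 13, 8); Player II gets 12.
Among 8, 14, 12, the best is 14 at c2. Subgame-perfect outcome: (D, c2) with payoffs (11, 14).
Now find the simultaneous Nash equilibrium.
Player I's best replies: c1→B; c2→D; c3→B.
Player II's best replies: A→c3; B→c3; C→c3; D→c1.
The unique mutual best reply is (B, c3), giving (17, 12).
Player I earns 11 sequentially versus 17 at the Nash outcome: worse off.

worse off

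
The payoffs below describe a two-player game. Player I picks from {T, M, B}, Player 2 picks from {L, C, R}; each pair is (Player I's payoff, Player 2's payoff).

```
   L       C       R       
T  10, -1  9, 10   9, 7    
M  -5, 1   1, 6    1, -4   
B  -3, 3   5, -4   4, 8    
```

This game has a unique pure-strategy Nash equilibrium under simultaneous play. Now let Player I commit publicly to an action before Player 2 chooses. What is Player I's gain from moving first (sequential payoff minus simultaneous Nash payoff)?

0

Solve by backward induction (Player I leads).
- T: BR = C, leader payoff 9.
- M: BR = C, leader payoff 1.
- B: BR = R, leader payoff 4.
Among 9, 1, 4, the best is 9 at T. Subgame-perfect outcome: (T, C) with payoffs (9, 10).
Under simultaneous play:
Player I's best replies: L→T; C→T; R→T.
Player 2's best replies: T→C; M→C; B→R.
Only (T, C) has each player best-responding; Nash payoffs (9, 10).
Player I's commitment gain: 9 − 9 = 0.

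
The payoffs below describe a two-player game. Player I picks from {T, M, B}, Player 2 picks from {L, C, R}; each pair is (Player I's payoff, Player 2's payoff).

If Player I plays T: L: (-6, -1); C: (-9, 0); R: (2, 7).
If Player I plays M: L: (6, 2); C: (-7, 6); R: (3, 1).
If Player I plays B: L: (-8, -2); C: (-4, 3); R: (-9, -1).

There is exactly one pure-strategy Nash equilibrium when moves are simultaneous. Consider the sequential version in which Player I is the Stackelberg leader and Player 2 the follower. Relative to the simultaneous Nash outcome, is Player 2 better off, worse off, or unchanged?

better off

Backward induction with Player I moving first.
- T: Player 2 compares -1, 0, 7 and picks R; Player I would get 2.
- M: Player 2 compares 2, 6, 1 and picks C; Player I would get -7.
- B: Player 2 compares -2, 3, -1 and picks C; Player I would get -4.
Maximizing over 2, -7, -4, Player I chooses T. Subgame-perfect outcome: (T, R) with payoffs (2, 7).
Under simultaneous play:
Player I's best replies: L→M; C→B; R→M.
Player 2's best replies: T→R; M→C; B→C.
The unique mutual best reply is (B, C), giving (-4, 3).
Player 2 earns 7 sequentially versus 3 at the Nash outcome: better off.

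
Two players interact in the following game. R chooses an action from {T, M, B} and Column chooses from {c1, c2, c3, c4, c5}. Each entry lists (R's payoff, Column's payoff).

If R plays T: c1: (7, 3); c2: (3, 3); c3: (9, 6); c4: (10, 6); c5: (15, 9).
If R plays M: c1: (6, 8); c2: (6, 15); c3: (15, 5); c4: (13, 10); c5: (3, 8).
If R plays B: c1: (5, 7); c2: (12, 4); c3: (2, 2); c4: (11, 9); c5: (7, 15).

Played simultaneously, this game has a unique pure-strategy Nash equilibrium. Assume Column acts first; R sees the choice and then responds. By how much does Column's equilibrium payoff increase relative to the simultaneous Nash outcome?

Backward induction with Column moving first.
- c1: BR = T, leader payoff 3.
- c2: BR = B, leader payoff 4.
- c3: BR = M, leader payoff 5.
- c4: BR = M, leader payoff 10.
- c5: BR = T, leader payoff 9.
Column's induced payoffs are 3, 4, 5, 10, 9, so Column commits to c4. Subgame-perfect outcome: (M, c4) with payoffs (13, 10).
Under simultaneous play:
R's best replies: c1→T; c2→B; c3→M; c4→M; c5→T.
Column's best replies: T→c5; M→c2; B→c5.
Only (T, c5) has each player best-responding; Nash payoffs (15, 9).
Column's commitment gain: 10 − 9 = 1.

1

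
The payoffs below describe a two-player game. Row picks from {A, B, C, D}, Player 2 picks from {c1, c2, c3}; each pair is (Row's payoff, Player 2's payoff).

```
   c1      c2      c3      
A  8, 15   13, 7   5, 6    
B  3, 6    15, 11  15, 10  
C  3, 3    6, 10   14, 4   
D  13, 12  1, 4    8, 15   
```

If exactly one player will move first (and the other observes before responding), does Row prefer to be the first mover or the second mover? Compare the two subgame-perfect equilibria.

If Row leads: Player 2's best replies are A→c1, B→c2, C→c2, D→c3; Row's induced payoffs 8, 15, 6, 8; outcome (B, c2), payoffs (15, 11).
If Player 2 leads: Row's best replies are c1→D, c2→B, c3→B; Player 2's induced payoffs 12, 11, 10; outcome (D, c1), payoffs (13, 12).
Row gets 15 moving first and 13 moving second, so Row prefers to move first.

first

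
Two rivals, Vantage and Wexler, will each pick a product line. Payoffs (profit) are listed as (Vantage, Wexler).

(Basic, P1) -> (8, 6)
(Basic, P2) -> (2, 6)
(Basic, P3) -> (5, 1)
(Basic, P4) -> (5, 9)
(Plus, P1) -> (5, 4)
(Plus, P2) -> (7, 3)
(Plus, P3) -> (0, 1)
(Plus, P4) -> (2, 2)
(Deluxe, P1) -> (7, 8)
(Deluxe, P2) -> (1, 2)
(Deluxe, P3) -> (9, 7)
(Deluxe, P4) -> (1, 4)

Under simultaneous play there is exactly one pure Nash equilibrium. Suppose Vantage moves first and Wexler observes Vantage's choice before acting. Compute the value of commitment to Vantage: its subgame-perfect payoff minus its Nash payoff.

2

Wexler best-responds to each possible Vantage move:
- Basic: BR = P4, leader payoff 5.
- Plus: BR = P1, leader payoff 5.
- Deluxe: BR = P1, leader payoff 7.
Maximizing over 5, 5, 7, Vantage chooses Deluxe. Subgame-perfect outcome: (Deluxe, P1) with payoffs (7, 8).
For the simultaneous game, intersect best replies.
Vantage's best replies: P1→Basic; P2→Plus; P3→Deluxe; P4→Basic.
Wexler's best replies: Basic→P4; Plus→P1; Deluxe→P1.
Only (Basic, P4) has each player best-responding; Nash payoffs (5, 9).
Vantage's commitment gain: 7 − 5 = 2.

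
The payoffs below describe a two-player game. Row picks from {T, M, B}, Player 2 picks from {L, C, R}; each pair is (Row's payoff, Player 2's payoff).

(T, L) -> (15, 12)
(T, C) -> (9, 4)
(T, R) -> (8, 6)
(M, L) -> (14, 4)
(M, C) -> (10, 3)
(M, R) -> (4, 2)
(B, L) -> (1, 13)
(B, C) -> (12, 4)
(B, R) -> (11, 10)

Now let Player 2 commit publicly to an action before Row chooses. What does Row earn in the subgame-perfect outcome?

15

Backward induction with Player 2 moving first.
- L: BR = T, leader payoff 12.
- C: BR = B, leader payoff 4.
- R: BR = B, leader payoff 10.
Maximizing over 12, 4, 10, Player 2 chooses L. Subgame-perfect outcome: (T, L) with payoffs (15, 12).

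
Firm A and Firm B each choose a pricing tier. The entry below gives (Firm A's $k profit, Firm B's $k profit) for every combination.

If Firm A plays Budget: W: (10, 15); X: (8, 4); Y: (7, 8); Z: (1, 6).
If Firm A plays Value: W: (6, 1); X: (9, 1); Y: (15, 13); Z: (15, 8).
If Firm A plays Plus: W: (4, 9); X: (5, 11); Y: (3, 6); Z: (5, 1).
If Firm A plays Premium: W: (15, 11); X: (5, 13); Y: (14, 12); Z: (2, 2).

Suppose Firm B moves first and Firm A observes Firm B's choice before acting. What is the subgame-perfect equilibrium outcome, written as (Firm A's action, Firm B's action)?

(Value, Y)

Work backward from Firm A's decision.
- W → Firm A plays Premium (best of 10, 6, 4, 15); Firm B gets 11.
- X → Firm A plays Value (best of 8, 9, 5, 5); Firm B gets 1.
- Y → Firm A plays Value (best of 7, 15, 3, 14); Firm B gets 13.
- Z → Firm A plays Value (best of 1, 15, 5, 2); Firm B gets 8.
Among 11, 1, 13, 8, the best is 13 at Y. Subgame-perfect outcome: (Value, Y) with payoffs (15, 13).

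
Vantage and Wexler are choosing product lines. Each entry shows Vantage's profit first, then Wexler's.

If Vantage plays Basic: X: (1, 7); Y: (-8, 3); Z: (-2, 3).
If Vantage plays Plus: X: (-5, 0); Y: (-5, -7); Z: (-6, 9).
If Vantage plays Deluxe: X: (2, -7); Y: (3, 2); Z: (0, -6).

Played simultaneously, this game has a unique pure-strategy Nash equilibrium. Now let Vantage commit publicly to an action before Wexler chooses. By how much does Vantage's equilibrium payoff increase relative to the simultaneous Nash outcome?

Backward induction with Vantage moving first.
- Basic: Wexler compares 7, 3, 3 and picks X; Vantage would get 1.
- Plus: Wexler compares 0, -7, 9 and picks Z; Vantage would get -6.
- Deluxe: Wexler compares -7, 2, -6 and picks Y; Vantage would get 3.
Vantage's induced payoffs are 1, -6, 3, so Vantage commits to Deluxe. Subgame-perfect outcome: (Deluxe, Y) with payoffs (3, 2).
For the simultaneous game, intersect best replies.
Vantage's best replies: X→Deluxe; Y→Deluxe; Z→Deluxe.
Wexler's best replies: Basic→X; Plus→Z; Deluxe→Y.
The unique mutual best reply is (Deluxe, Y), giving (3, 2).
Vantage's commitment gain: 3 − 3 = 0.

0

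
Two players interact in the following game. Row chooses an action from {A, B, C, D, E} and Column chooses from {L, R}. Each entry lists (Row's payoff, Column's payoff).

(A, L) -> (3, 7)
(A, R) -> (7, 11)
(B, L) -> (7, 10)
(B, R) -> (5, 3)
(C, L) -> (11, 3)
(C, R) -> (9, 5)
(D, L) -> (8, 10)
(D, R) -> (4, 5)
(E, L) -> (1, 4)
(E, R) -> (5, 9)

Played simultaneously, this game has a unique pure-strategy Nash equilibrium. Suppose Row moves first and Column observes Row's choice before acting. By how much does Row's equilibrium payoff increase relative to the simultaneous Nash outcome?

Solve by backward induction (Row leads).
- A: Column compares 7, 11 and picks R; Row would get 7.
- B: Column compares 10, 3 and picks L; Row would get 7.
- C: Column compares 3, 5 and picks R; Row would get 9.
- D: Column compares 10, 5 and picks L; Row would get 8.
- E: Column compares 4, 9 and picks R; Row would get 5.
Maximizing over 7, 7, 9, 8, 5, Row chooses C. Subgame-perfect outcome: (C, R) with payoffs (9, 5).
Under simultaneous play:
Row's best replies: L→C; R→C.
Column's best replies: A→R; B→L; C→R; D→L; E→R.
The unique mutual best reply is (C, R), giving (9, 5).
Row's commitment gain: 9 − 9 = 0.

0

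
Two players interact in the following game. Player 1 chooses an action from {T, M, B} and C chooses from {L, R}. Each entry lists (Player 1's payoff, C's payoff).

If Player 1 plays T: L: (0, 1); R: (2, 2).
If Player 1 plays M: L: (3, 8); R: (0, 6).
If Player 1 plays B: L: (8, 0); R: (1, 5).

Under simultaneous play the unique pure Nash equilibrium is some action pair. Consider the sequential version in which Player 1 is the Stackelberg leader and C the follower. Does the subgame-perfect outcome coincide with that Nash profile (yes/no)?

no

Backward induction with Player 1 moving first.
- T → C plays R (best of 1, 2); Player 1 gets 2.
- M → C plays L (best of 8, 6); Player 1 gets 3.
- B → C plays R (best of 0, 5); Player 1 gets 1.
Maximizing over 2, 3, 1, Player 1 chooses M. Subgame-perfect outcome: (M, L) with payoffs (3, 8).
Under simultaneous play:
Player 1's best replies: L→B; R→T.
C's best replies: T→R; M→L; B→R.
Only (T, R) has each player best-responding; Nash payoffs (2, 2).
Sequential outcome (M, L) differs from the Nash profile (T, R).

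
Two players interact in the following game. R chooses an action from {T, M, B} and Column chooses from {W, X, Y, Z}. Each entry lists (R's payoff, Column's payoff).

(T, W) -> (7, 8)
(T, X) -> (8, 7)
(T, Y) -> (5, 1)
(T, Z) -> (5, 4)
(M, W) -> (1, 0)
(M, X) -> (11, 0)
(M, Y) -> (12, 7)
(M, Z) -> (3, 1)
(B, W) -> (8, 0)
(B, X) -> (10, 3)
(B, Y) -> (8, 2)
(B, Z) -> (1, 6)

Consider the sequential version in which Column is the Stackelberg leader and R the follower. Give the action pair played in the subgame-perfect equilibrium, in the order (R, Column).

Solve by backward induction (Column leads).
- W: BR = B, leader payoff 0.
- X: BR = M, leader payoff 0.
- Y: BR = M, leader payoff 7.
- Z: BR = T, leader payoff 4.
Among 0, 0, 7, 4, the best is 7 at Y. Subgame-perfect outcome: (M, Y) with payoffs (12, 7).

(M, Y)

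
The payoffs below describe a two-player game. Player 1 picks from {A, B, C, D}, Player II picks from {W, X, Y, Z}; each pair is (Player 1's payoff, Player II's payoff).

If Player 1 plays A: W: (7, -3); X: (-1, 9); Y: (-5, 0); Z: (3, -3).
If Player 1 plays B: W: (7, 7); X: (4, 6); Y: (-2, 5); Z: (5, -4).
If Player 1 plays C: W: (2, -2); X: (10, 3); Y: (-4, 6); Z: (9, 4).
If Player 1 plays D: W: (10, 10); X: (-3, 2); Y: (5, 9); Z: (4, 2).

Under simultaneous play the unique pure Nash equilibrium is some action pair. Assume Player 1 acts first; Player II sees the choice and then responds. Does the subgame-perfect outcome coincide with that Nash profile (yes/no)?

Work backward from Player II's decision.
- A → Player II plays X (best of -3, 9, 0, -3); Player 1 gets -1.
- B → Player II plays W (best of 7, 6, 5, -4); Player 1 gets 7.
- C → Player II plays Y (best of -2, 3, 6, 4); Player 1 gets -4.
- D → Player II plays W (best of 10, 2, 9, 2); Player 1 gets 10.
Player 1's induced payoffs are -1, 7, -4, 10, so Player 1 commits to D. Subgame-perfect outcome: (D, W) with payoffs (10, 10).
Under simultaneous play:
Player 1's best replies: W→D; X→C; Y→D; Z→C.
Player II's best replies: A→X; B→W; C→Y; D→W.
The unique mutual best reply is (D, W), giving (10, 10).
Sequential outcome (D, W) coincides with the Nash profile (D, W).

yes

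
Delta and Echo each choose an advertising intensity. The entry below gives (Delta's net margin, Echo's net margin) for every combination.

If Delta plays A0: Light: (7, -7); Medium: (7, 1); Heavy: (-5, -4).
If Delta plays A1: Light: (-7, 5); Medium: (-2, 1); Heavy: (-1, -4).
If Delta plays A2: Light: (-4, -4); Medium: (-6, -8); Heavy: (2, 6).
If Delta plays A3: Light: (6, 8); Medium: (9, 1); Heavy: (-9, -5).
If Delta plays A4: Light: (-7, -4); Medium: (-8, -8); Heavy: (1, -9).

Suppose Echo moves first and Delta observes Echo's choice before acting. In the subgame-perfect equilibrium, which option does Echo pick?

Heavy

Work backward from Delta's decision.
- Light → Delta plays A0 (best of 7, -7, -4, 6, -7); Echo gets -7.
- Medium → Delta plays A3 (best of 7, -2, -6, 9, -8); Echo gets 1.
- Heavy → Delta plays A2 (best of -5, -1, 2, -9, 1); Echo gets 6.
Echo's induced payoffs are -7, 1, 6, so Echo commits to Heavy. Subgame-perfect outcome: (A2, Heavy) with payoffs (2, 6).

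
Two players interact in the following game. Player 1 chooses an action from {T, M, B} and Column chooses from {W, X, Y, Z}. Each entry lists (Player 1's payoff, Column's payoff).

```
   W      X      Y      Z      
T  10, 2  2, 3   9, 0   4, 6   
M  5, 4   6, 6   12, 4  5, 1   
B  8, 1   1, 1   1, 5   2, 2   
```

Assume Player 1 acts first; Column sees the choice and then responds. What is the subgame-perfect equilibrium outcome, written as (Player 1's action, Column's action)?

Column best-responds to each possible Player 1 move:
- T: Column compares 2, 3, 0, 6 and picks Z; Player 1 would get 4.
- M: Column compares 4, 6, 4, 1 and picks X; Player 1 would get 6.
- B: Column compares 1, 1, 5, 2 and picks Y; Player 1 would get 1.
Player 1's induced payoffs are 4, 6, 1, so Player 1 commits to M. Subgame-perfect outcome: (M, X) with payoffs (6, 6).

(M, X)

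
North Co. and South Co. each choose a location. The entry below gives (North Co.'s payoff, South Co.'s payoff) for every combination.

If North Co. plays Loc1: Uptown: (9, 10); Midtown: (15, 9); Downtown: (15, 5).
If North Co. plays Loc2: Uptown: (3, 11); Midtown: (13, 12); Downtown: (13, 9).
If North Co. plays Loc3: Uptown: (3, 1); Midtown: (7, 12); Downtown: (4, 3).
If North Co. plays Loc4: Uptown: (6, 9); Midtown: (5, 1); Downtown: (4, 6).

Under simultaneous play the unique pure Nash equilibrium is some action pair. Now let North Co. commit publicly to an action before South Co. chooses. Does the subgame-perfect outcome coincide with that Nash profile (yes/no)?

no

South Co. best-responds to each possible North Co. move:
- Loc1: South Co. compares 10, 9, 5 and picks Uptown; North Co. would get 9.
- Loc2: South Co. compares 11, 12, 9 and picks Midtown; North Co. would get 13.
- Loc3: South Co. compares 1, 12, 3 and picks Midtown; North Co. would get 7.
- Loc4: South Co. compares 9, 1, 6 and picks Uptown; North Co. would get 6.
North Co.'s induced payoffs are 9, 13, 7, 6, so North Co. commits to Loc2. Subgame-perfect outcome: (Loc2, Midtown) with payoffs (13, 12).
Under simultaneous play:
North Co.'s best replies: Uptown→Loc1; Midtown→Loc1; Downtown→Loc1.
South Co.'s best replies: Loc1→Uptown; Loc2→Midtown; Loc3→Midtown; Loc4→Uptown.
Only (Loc1, Uptown) has each player best-responding; Nash payoffs (9, 10).
Sequential outcome (Loc2, Midtown) differs from the Nash profile (Loc1, Uptown).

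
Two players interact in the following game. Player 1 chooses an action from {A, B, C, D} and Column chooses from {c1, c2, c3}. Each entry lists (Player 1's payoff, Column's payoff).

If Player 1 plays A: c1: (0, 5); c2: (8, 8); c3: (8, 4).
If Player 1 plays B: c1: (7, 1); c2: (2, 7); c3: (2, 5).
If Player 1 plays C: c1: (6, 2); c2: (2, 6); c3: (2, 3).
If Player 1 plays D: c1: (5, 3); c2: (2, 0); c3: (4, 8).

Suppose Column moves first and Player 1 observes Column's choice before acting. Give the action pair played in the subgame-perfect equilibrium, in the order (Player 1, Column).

Player 1 best-responds to each possible Column move:
- c1: BR = B, leader payoff 1.
- c2: BR = A, leader payoff 8.
- c3: BR = A, leader payoff 4.
Among 1, 8, 4, the best is 8 at c2. Subgame-perfect outcome: (A, c2) with payoffs (8, 8).

(A, c2)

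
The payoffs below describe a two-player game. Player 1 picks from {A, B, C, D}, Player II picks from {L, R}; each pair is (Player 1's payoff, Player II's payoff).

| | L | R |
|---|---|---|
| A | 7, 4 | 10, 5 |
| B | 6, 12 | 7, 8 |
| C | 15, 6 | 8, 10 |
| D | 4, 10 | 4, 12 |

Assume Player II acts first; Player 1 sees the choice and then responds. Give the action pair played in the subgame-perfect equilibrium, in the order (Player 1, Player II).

Player 1 best-responds to each possible Player II move:
- L: BR = C, leader payoff 6.
- R: BR = A, leader payoff 5.
Player II's induced payoffs are 6, 5, so Player II commits to L. Subgame-perfect outcome: (C, L) with payoffs (15, 6).

(C, L)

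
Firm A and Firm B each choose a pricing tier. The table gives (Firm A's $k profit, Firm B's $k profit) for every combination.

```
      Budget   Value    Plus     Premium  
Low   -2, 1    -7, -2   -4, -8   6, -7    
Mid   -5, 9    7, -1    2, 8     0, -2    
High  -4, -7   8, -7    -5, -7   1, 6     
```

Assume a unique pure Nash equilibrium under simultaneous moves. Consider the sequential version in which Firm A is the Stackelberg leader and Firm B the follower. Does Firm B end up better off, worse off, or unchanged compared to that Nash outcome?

better off

Backward induction with Firm A moving first.
- Low: Firm B compares 1, -2, -8, -7 and picks Budget; Firm A would get -2.
- Mid: Firm B compares 9, -1, 8, -2 and picks Budget; Firm A would get -5.
- High: Firm B compares -7, -7, -7, 6 and picks Premium; Firm A would get 1.
Firm A's induced payoffs are -2, -5, 1, so Firm A commits to High. Subgame-perfect outcome: (High, Premium) with payoffs (1, 6).
Under simultaneous play:
Firm A's best replies: Budget→Low; Value→High; Plus→Mid; Premium→Low.
Firm B's best replies: Low→Budget; Mid→Budget; High→Premium.
The unique mutual best reply is (Low, Budget), giving (-2, 1).
Firm B earns 6 sequentially versus 1 at the Nash outcome: better off.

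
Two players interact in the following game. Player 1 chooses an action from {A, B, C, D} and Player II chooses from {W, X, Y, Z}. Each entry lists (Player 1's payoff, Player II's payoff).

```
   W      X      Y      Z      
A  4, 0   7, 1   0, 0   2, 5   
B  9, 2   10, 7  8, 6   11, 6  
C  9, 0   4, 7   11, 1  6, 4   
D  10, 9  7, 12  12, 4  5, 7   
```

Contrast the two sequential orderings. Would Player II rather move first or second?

If Player 1 leads: Player II's best replies are A→Z, B→X, C→X, D→X; Player 1's induced payoffs 2, 10, 4, 7; outcome (B, X), payoffs (10, 7).
If Player II leads: Player 1's best replies are W→D, X→B, Y→D, Z→B; Player II's induced payoffs 9, 7, 4, 6; outcome (D, W), payoffs (10, 9).
Player II gets 9 moving first and 7 moving second, so Player II prefers to move first.

first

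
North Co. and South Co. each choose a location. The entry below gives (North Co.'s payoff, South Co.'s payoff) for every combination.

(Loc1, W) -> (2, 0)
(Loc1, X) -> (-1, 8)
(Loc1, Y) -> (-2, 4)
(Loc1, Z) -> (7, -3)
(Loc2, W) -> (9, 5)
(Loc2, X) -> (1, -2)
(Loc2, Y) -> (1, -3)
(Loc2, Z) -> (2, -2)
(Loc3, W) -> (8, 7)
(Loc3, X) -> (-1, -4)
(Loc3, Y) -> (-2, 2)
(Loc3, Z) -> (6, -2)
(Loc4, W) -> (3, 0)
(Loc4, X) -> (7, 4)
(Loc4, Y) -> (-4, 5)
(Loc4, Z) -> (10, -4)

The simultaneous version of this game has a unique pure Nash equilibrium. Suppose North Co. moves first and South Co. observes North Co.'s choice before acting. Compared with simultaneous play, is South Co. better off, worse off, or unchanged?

unchanged

Solve by backward induction (North Co. leads).
- Loc1: BR = X, leader payoff -1.
- Loc2: BR = W, leader payoff 9.
- Loc3: BR = W, leader payoff 8.
- Loc4: BR = Y, leader payoff -4.
Among -1, 9, 8, -4, the best is 9 at Loc2. Subgame-perfect outcome: (Loc2, W) with payoffs (9, 5).
Under simultaneous play:
North Co.'s best replies: W→Loc2; X→Loc4; Y→Loc2; Z→Loc4.
South Co.'s best replies: Loc1→X; Loc2→W; Loc3→W; Loc4→Y.
Only (Loc2, W) has each player best-responding; Nash payoffs (9, 5).
South Co. earns 5 sequentially versus 5 at the Nash outcome: unchanged.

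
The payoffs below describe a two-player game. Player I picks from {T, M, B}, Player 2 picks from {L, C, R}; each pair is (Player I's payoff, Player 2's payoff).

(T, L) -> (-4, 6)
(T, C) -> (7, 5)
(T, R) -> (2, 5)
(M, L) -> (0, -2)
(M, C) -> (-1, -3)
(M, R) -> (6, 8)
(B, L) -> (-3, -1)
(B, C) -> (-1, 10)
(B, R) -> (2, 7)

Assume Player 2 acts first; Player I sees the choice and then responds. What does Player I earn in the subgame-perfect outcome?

6

Player I best-responds to each possible Player 2 move:
- L: Player I compares -4, 0, -3 and picks M; Player 2 would get -2.
- C: Player I compares 7, -1, -1 and picks T; Player 2 would get 5.
- R: Player I compares 2, 6, 2 and picks M; Player 2 would get 8.
Maximizing over -2, 5, 8, Player 2 chooses R. Subgame-perfect outcome: (M, R) with payoffs (6, 8).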